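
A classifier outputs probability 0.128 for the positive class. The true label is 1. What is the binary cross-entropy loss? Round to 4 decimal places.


For y=1: Loss = -log(p)
= -log(0.128)
= -(-2.0557)
= 2.0557

2.0557


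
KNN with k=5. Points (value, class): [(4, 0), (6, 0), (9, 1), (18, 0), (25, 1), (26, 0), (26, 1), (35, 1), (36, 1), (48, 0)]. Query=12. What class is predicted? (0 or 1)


Distances from query 12:
Point 9 (class 1): distance = 3
Point 6 (class 0): distance = 6
Point 18 (class 0): distance = 6
Point 4 (class 0): distance = 8
Point 25 (class 1): distance = 13
K=5 nearest neighbors: classes = [1, 0, 0, 0, 1]
Votes for class 1: 2 / 5
Majority vote => class 0

0


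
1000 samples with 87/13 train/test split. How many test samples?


Train samples = 1000 * 87% = 870
Test samples = 1000 - 870
= 130

130


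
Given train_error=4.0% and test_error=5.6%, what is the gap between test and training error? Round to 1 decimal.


Generalization gap = test_error - train_error
= 5.6 - 4.0
= 1.6%
A small gap suggests good generalization.

1.6


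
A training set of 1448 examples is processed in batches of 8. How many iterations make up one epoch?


Iterations per epoch = dataset_size / batch_size
= 1448 / 8
= 181

181


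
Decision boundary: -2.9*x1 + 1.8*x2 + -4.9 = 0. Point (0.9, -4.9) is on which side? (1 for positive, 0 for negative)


Compute -2.9 * 0.9 + 1.8 * -4.9 + -4.9
= -2.61 + -8.82 + -4.9
= -16.33
Since -16.33 < 0, the point is on the negative side.

0


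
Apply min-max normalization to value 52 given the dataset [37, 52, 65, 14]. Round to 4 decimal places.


Min = 14, Max = 65
Range = 65 - 14 = 51
Scaled = (x - min) / (max - min)
= (52 - 14) / 51
= 38 / 51
= 0.7451

0.7451


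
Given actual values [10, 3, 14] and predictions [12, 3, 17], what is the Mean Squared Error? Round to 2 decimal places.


Differences: [-2, 0, -3]
Squared errors: [4, 0, 9]
Sum of squared errors = 13
MSE = 13 / 3 = 4.33

4.33


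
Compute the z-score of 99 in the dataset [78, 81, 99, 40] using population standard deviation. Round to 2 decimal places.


Mean = (78 + 81 + 99 + 40) / 4 = 74.5
Variance = sum((x_i - mean)^2) / n = 461.25
Std = sqrt(461.25) = 21.4767
Z = (x - mean) / std
= (99 - 74.5) / 21.4767
= 24.5 / 21.4767
= 1.14

1.14


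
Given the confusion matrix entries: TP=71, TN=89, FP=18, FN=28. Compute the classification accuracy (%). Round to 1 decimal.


Accuracy = (TP + TN) / (TP + TN + FP + FN) * 100
= (71 + 89) / (71 + 89 + 18 + 28)
= 160 / 206
= 0.7767
= 77.7%

77.7


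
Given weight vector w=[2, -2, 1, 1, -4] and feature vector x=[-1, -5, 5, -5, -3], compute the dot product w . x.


Element-wise products:
2 * -1 = -2
-2 * -5 = 10
1 * 5 = 5
1 * -5 = -5
-4 * -3 = 12
Sum = -2 + 10 + 5 + -5 + 12
= 20

20


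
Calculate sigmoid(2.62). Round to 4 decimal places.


sigmoid(z) = 1 / (1 + exp(-z))
exp(-(2.62)) = exp(-2.62) = 0.0728
1 + 0.0728 = 1.0728
1 / 1.0728 = 0.9321

0.9321


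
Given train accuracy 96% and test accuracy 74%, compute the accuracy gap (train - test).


Gap = train_accuracy - test_accuracy
= 96 - 74
= 22%
This large gap strongly indicates overfitting.

22


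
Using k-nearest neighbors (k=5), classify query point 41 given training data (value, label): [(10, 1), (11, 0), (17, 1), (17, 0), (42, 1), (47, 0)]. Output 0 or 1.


Distances from query 41:
Point 42 (class 1): distance = 1
Point 47 (class 0): distance = 6
Point 17 (class 0): distance = 24
Point 17 (class 1): distance = 24
Point 11 (class 0): distance = 30
K=5 nearest neighbors: classes = [1, 0, 0, 1, 0]
Votes for class 1: 2 / 5
Majority vote => class 0

0


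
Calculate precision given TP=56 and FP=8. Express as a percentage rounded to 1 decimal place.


Precision = TP / (TP + FP) * 100
= 56 / (56 + 8)
= 56 / 64
= 0.875
= 87.5%

87.5


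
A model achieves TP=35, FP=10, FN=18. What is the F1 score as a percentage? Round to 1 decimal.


Precision = TP / (TP + FP) = 35 / 45 = 0.7778
Recall = TP / (TP + FN) = 35 / 53 = 0.6604
F1 = 2 * P * R / (P + R)
= 2 * 0.7778 * 0.6604 / (0.7778 + 0.6604)
= 1.0273 / 1.4382
= 0.7143
As percentage: 71.4%

71.4


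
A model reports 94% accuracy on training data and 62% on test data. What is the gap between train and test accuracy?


Gap = train_accuracy - test_accuracy
= 94 - 62
= 32%
This large gap strongly indicates overfitting.

32


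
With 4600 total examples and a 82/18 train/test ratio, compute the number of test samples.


Train samples = 4600 * 82% = 3772
Test samples = 4600 - 3772
= 828

828


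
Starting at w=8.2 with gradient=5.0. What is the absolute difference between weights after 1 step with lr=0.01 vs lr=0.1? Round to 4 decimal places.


With lr=0.01: w_new = 8.2 - 0.01 * 5.0 = 8.15
With lr=0.1: w_new = 8.2 - 0.1 * 5.0 = 7.7
Absolute difference = |8.15 - 7.7|
= 0.4500

0.4500


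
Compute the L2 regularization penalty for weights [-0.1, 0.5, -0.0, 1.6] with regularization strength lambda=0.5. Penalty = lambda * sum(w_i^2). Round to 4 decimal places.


Squaring each weight:
(-0.1)^2 = 0.01
0.5^2 = 0.25
(-0.0)^2 = 0.0
1.6^2 = 2.56
Sum of squares = 2.82
Penalty = 0.5 * 2.82 = 1.4100

1.4100


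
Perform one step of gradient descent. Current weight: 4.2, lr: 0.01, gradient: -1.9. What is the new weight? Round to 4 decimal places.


w_new = w_old - lr * gradient
= 4.2 - 0.01 * -1.9
= 4.2 - (-0.019)
= 4.2190

4.2190


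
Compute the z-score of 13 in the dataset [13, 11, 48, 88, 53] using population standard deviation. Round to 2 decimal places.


Mean = (13 + 11 + 48 + 88 + 53) / 5 = 42.6
Variance = sum((x_i - mean)^2) / n = 814.64
Std = sqrt(814.64) = 28.5419
Z = (x - mean) / std
= (13 - 42.6) / 28.5419
= -29.6 / 28.5419
= -1.04

-1.04


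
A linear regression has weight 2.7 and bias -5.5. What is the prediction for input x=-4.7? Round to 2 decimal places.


y = 2.7 * -4.7 + (-5.5)
= -12.69 + (-5.5)
= -18.19

-18.19


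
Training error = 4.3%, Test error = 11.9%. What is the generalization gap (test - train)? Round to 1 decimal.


Generalization gap = test_error - train_error
= 11.9 - 4.3
= 7.6%
A moderate gap.

7.6


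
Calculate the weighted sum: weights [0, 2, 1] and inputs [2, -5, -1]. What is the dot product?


Element-wise products:
0 * 2 = 0
2 * -5 = -10
1 * -1 = -1
Sum = 0 + -10 + -1
= -11

-11


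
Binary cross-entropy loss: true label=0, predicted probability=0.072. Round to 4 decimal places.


For y=0: Loss = -log(1-p)
= -log(1 - 0.072)
= -log(0.928)
= -(-0.0747)
= 0.0747

0.0747


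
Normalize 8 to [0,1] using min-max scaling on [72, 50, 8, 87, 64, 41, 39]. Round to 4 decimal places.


Min = 8, Max = 87
Range = 87 - 8 = 79
Scaled = (x - min) / (max - min)
= (8 - 8) / 79
= 0 / 79
= 0.0000

0.0000


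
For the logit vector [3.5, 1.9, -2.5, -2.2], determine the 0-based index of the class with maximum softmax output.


Softmax is a monotonic transformation, so it preserves the argmax.
We need to find the index of the maximum logit.
Index 0: 3.5
Index 1: 1.9
Index 2: -2.5
Index 3: -2.2
Maximum logit = 3.5 at index 0

0


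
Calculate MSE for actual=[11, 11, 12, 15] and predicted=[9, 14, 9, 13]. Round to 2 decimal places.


Differences: [2, -3, 3, 2]
Squared errors: [4, 9, 9, 4]
Sum of squared errors = 26
MSE = 26 / 4 = 6.50

6.50


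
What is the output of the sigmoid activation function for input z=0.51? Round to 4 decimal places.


sigmoid(z) = 1 / (1 + exp(-z))
exp(-(0.51)) = exp(-0.51) = 0.6005
1 + 0.6005 = 1.6005
1 / 1.6005 = 0.6248

0.6248


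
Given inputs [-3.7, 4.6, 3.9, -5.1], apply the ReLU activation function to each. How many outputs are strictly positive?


ReLU(x) = max(0, x) for each element:
ReLU(-3.7) = 0
ReLU(4.6) = 4.6
ReLU(3.9) = 3.9
ReLU(-5.1) = 0
Active neurons (>0): 2

2


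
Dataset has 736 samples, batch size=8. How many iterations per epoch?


Iterations per epoch = dataset_size / batch_size
= 736 / 8
= 92

92


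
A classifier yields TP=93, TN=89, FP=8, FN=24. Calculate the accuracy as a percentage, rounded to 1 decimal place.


Accuracy = (TP + TN) / (TP + TN + FP + FN) * 100
= (93 + 89) / (93 + 89 + 8 + 24)
= 182 / 214
= 0.8505
= 85.0%

85.0


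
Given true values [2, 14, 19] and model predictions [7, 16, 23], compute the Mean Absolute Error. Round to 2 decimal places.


Absolute errors: [5, 2, 4]
Sum of absolute errors = 11
MAE = 11 / 3 = 3.67

3.67


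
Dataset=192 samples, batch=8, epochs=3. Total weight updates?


Iterations per epoch = 192 / 8 = 24
Total updates = iterations_per_epoch * epochs
= 24 * 3
= 72

72


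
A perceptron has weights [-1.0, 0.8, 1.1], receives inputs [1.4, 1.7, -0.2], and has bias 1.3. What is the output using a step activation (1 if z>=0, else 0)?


z = w . x + b
= -1.0*1.4 + 0.8*1.7 + 1.1*-0.2 + 1.3
= -1.4 + 1.36 + -0.22 + 1.3
= -0.26 + 1.3
= 1.04
Since z = 1.04 >= 0, output = 1

1


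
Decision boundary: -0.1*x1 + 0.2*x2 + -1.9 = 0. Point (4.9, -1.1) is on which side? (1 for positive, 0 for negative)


Compute -0.1 * 4.9 + 0.2 * -1.1 + -1.9
= -0.49 + -0.22 + -1.9
= -2.61
Since -2.61 < 0, the point is on the negative side.

0


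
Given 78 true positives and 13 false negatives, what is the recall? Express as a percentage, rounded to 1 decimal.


Recall = TP / (TP + FN) * 100
= 78 / (78 + 13)
= 78 / 91
= 0.8571
= 85.7%

85.7


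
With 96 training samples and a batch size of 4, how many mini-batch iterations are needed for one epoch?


Iterations per epoch = dataset_size / batch_size
= 96 / 4
= 24

24


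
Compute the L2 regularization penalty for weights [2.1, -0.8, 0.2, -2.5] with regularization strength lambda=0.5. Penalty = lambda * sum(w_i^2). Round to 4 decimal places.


Squaring each weight:
2.1^2 = 4.41
(-0.8)^2 = 0.64
0.2^2 = 0.04
(-2.5)^2 = 6.25
Sum of squares = 11.34
Penalty = 0.5 * 11.34 = 5.6700

5.6700


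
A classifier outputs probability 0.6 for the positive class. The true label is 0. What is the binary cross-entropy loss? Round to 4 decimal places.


For y=0: Loss = -log(1-p)
= -log(1 - 0.6)
= -log(0.4)
= -(-0.9163)
= 0.9163

0.9163


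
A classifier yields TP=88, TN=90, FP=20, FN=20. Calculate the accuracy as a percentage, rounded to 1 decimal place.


Accuracy = (TP + TN) / (TP + TN + FP + FN) * 100
= (88 + 90) / (88 + 90 + 20 + 20)
= 178 / 218
= 0.8165
= 81.7%

81.7


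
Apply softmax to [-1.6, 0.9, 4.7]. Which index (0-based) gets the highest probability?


Softmax is a monotonic transformation, so it preserves the argmax.
We need to find the index of the maximum logit.
Index 0: -1.6
Index 1: 0.9
Index 2: 4.7
Maximum logit = 4.7 at index 2

2


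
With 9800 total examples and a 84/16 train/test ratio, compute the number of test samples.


Train samples = 9800 * 84% = 8232
Test samples = 9800 - 8232
= 1568

1568


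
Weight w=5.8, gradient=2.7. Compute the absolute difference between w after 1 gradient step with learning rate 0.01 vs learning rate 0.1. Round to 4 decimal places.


With lr=0.01: w_new = 5.8 - 0.01 * 2.7 = 5.773
With lr=0.1: w_new = 5.8 - 0.1 * 2.7 = 5.53
Absolute difference = |5.773 - 5.53|
= 0.2430

0.2430


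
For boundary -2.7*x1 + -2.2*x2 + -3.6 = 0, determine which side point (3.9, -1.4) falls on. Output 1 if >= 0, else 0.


Compute -2.7 * 3.9 + -2.2 * -1.4 + -3.6
= -10.53 + 3.08 + -3.6
= -11.05
Since -11.05 < 0, the point is on the negative side.

0


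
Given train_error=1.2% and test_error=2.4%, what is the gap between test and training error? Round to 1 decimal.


Generalization gap = test_error - train_error
= 2.4 - 1.2
= 1.2%
A small gap suggests good generalization.

1.2


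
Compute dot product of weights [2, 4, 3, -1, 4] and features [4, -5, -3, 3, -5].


Element-wise products:
2 * 4 = 8
4 * -5 = -20
3 * -3 = -9
-1 * 3 = -3
4 * -5 = -20
Sum = 8 + -20 + -9 + -3 + -20
= -44

-44


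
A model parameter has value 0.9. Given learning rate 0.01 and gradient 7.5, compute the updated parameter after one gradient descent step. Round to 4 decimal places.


w_new = w_old - lr * gradient
= 0.9 - 0.01 * 7.5
= 0.9 - (0.075)
= 0.8250

0.8250


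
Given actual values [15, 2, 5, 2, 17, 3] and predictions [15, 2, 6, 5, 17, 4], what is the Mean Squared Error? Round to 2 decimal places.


Differences: [0, 0, -1, -3, 0, -1]
Squared errors: [0, 0, 1, 9, 0, 1]
Sum of squared errors = 11
MSE = 11 / 6 = 1.83

1.83


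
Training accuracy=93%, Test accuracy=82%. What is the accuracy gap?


Gap = train_accuracy - test_accuracy
= 93 - 82
= 11%
This gap suggests the model is overfitting.

11


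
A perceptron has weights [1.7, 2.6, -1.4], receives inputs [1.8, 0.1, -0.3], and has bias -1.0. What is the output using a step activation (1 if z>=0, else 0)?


z = w . x + b
= 1.7*1.8 + 2.6*0.1 + -1.4*-0.3 + -1.0
= 3.06 + 0.26 + 0.42 + -1.0
= 3.74 + -1.0
= 2.74
Since z = 2.74 >= 0, output = 1

1


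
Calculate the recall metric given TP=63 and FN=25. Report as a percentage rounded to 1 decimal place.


Recall = TP / (TP + FN) * 100
= 63 / (63 + 25)
= 63 / 88
= 0.7159
= 71.6%

71.6


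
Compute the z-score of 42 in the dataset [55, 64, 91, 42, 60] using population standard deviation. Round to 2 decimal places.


Mean = (55 + 64 + 91 + 42 + 60) / 5 = 62.4
Variance = sum((x_i - mean)^2) / n = 259.44
Std = sqrt(259.44) = 16.1071
Z = (x - mean) / std
= (42 - 62.4) / 16.1071
= -20.4 / 16.1071
= -1.27

-1.27


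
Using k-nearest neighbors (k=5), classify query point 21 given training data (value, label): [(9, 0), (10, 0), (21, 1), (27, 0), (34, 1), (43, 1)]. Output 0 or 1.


Distances from query 21:
Point 21 (class 1): distance = 0
Point 27 (class 0): distance = 6
Point 10 (class 0): distance = 11
Point 9 (class 0): distance = 12
Point 34 (class 1): distance = 13
K=5 nearest neighbors: classes = [1, 0, 0, 0, 1]
Votes for class 1: 2 / 5
Majority vote => class 0

0


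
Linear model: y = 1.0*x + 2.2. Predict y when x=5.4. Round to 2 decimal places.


y = 1.0 * 5.4 + (2.2)
= 5.4 + (2.2)
= 7.60

7.60


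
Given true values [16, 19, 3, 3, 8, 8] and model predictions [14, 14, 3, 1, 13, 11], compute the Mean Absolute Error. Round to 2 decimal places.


Absolute errors: [2, 5, 0, 2, 5, 3]
Sum of absolute errors = 17
MAE = 17 / 6 = 2.83

2.83


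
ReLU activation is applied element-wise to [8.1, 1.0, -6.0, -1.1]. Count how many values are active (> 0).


ReLU(x) = max(0, x) for each element:
ReLU(8.1) = 8.1
ReLU(1.0) = 1.0
ReLU(-6.0) = 0
ReLU(-1.1) = 0
Active neurons (>0): 2

2


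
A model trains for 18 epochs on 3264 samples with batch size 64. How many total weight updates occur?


Iterations per epoch = 3264 / 64 = 51
Total updates = iterations_per_epoch * epochs
= 51 * 18
= 918

918


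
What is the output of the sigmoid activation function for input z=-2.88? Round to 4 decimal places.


sigmoid(z) = 1 / (1 + exp(-z))
exp(-(-2.88)) = exp(2.88) = 17.8143
1 + 17.8143 = 18.8143
1 / 18.8143 = 0.0532

0.0532


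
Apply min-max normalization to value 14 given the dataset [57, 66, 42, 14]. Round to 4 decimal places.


Min = 14, Max = 66
Range = 66 - 14 = 52
Scaled = (x - min) / (max - min)
= (14 - 14) / 52
= 0 / 52
= 0.0000

0.0000


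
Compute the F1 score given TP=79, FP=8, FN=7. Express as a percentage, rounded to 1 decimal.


Precision = TP / (TP + FP) = 79 / 87 = 0.908
Recall = TP / (TP + FN) = 79 / 86 = 0.9186
F1 = 2 * P * R / (P + R)
= 2 * 0.908 * 0.9186 / (0.908 + 0.9186)
= 1.6683 / 1.8267
= 0.9133
As percentage: 91.3%

91.3


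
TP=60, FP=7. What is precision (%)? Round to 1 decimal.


Precision = TP / (TP + FP) * 100
= 60 / (60 + 7)
= 60 / 67
= 0.8955
= 89.6%

89.6


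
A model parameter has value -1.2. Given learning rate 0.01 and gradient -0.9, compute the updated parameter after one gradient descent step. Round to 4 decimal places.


w_new = w_old - lr * gradient
= -1.2 - 0.01 * -0.9
= -1.2 - (-0.009)
= -1.1910

-1.1910


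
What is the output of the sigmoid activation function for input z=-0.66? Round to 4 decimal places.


sigmoid(z) = 1 / (1 + exp(-z))
exp(-(-0.66)) = exp(0.66) = 1.9348
1 + 1.9348 = 2.9348
1 / 2.9348 = 0.3407

0.3407


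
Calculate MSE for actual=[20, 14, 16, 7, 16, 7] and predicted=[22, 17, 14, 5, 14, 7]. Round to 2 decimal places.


Differences: [-2, -3, 2, 2, 2, 0]
Squared errors: [4, 9, 4, 4, 4, 0]
Sum of squared errors = 25
MSE = 25 / 6 = 4.17

4.17


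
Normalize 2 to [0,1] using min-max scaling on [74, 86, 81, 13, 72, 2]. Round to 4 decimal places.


Min = 2, Max = 86
Range = 86 - 2 = 84
Scaled = (x - min) / (max - min)
= (2 - 2) / 84
= 0 / 84
= 0.0000

0.0000


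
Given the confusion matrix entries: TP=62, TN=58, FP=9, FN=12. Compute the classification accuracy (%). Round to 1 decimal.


Accuracy = (TP + TN) / (TP + TN + FP + FN) * 100
= (62 + 58) / (62 + 58 + 9 + 12)
= 120 / 141
= 0.8511
= 85.1%

85.1


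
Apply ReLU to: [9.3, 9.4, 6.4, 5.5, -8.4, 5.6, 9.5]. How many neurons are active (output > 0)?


ReLU(x) = max(0, x) for each element:
ReLU(9.3) = 9.3
ReLU(9.4) = 9.4
ReLU(6.4) = 6.4
ReLU(5.5) = 5.5
ReLU(-8.4) = 0
ReLU(5.6) = 5.6
ReLU(9.5) = 9.5
Active neurons (>0): 6

6


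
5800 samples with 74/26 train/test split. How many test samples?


Train samples = 5800 * 74% = 4292
Test samples = 5800 - 4292
= 1508

1508


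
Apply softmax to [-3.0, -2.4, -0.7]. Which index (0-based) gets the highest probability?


Softmax is a monotonic transformation, so it preserves the argmax.
We need to find the index of the maximum logit.
Index 0: -3.0
Index 1: -2.4
Index 2: -0.7
Maximum logit = -0.7 at index 2

2


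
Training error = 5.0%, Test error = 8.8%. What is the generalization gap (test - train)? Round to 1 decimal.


Generalization gap = test_error - train_error
= 8.8 - 5.0
= 3.8%
A moderate gap.

3.8


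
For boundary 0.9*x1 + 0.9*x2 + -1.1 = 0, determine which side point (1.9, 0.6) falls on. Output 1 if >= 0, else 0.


Compute 0.9 * 1.9 + 0.9 * 0.6 + -1.1
= 1.71 + 0.54 + -1.1
= 1.15
Since 1.15 >= 0, the point is on the positive side.

1


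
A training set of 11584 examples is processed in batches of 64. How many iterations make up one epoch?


Iterations per epoch = dataset_size / batch_size
= 11584 / 64
= 181

181


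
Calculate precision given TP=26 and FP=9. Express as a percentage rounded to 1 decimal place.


Precision = TP / (TP + FP) * 100
= 26 / (26 + 9)
= 26 / 35
= 0.7429
= 74.3%

74.3


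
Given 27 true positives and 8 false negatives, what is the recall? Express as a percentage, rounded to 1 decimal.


Recall = TP / (TP + FN) * 100
= 27 / (27 + 8)
= 27 / 35
= 0.7714
= 77.1%

77.1


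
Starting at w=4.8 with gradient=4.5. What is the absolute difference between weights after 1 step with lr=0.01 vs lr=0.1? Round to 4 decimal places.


With lr=0.01: w_new = 4.8 - 0.01 * 4.5 = 4.755
With lr=0.1: w_new = 4.8 - 0.1 * 4.5 = 4.35
Absolute difference = |4.755 - 4.35|
= 0.4050

0.4050


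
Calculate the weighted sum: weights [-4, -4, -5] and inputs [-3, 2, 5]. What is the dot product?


Element-wise products:
-4 * -3 = 12
-4 * 2 = -8
-5 * 5 = -25
Sum = 12 + -8 + -25
= -21

-21


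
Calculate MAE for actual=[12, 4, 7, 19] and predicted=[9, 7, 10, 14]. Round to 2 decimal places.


Absolute errors: [3, 3, 3, 5]
Sum of absolute errors = 14
MAE = 14 / 4 = 3.50

3.50


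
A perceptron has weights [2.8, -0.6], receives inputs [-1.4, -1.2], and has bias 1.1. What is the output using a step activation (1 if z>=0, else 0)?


z = w . x + b
= 2.8*-1.4 + -0.6*-1.2 + 1.1
= -3.92 + 0.72 + 1.1
= -3.2 + 1.1
= -2.1
Since z = -2.1 < 0, output = 0

0


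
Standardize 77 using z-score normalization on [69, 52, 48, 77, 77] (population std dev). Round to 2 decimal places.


Mean = (69 + 52 + 48 + 77 + 77) / 5 = 64.6
Variance = sum((x_i - mean)^2) / n = 152.24
Std = sqrt(152.24) = 12.3386
Z = (x - mean) / std
= (77 - 64.6) / 12.3386
= 12.4 / 12.3386
= 1.00

1.00


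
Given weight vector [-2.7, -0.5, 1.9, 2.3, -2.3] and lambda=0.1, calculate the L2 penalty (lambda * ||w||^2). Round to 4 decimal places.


Squaring each weight:
(-2.7)^2 = 7.29
(-0.5)^2 = 0.25
1.9^2 = 3.61
2.3^2 = 5.29
(-2.3)^2 = 5.29
Sum of squares = 21.73
Penalty = 0.1 * 21.73 = 2.1730

2.1730


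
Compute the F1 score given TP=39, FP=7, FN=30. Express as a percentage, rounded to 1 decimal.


Precision = TP / (TP + FP) = 39 / 46 = 0.8478
Recall = TP / (TP + FN) = 39 / 69 = 0.5652
F1 = 2 * P * R / (P + R)
= 2 * 0.8478 * 0.5652 / (0.8478 + 0.5652)
= 0.9584 / 1.413
= 0.6783
As percentage: 67.8%

67.8


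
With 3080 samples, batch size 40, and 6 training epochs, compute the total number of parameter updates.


Iterations per epoch = 3080 / 40 = 77
Total updates = iterations_per_epoch * epochs
= 77 * 6
= 462

462


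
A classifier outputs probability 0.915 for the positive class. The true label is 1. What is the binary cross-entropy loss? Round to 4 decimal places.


For y=1: Loss = -log(p)
= -log(0.915)
= -(-0.0888)
= 0.0888

0.0888


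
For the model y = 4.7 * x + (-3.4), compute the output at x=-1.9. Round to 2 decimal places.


y = 4.7 * -1.9 + (-3.4)
= -8.93 + (-3.4)
= -12.33

-12.33


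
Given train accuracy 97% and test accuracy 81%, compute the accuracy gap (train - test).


Gap = train_accuracy - test_accuracy
= 97 - 81
= 16%
This gap suggests the model is overfitting.

16


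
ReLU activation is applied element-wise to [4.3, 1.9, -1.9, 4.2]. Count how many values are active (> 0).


ReLU(x) = max(0, x) for each element:
ReLU(4.3) = 4.3
ReLU(1.9) = 1.9
ReLU(-1.9) = 0
ReLU(4.2) = 4.2
Active neurons (>0): 3

3


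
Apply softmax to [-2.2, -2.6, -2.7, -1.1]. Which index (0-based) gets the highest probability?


Softmax is a monotonic transformation, so it preserves the argmax.
We need to find the index of the maximum logit.
Index 0: -2.2
Index 1: -2.6
Index 2: -2.7
Index 3: -1.1
Maximum logit = -1.1 at index 3

3


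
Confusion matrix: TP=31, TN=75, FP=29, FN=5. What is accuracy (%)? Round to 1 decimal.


Accuracy = (TP + TN) / (TP + TN + FP + FN) * 100
= (31 + 75) / (31 + 75 + 29 + 5)
= 106 / 140
= 0.7571
= 75.7%

75.7


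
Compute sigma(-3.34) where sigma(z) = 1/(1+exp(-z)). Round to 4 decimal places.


sigmoid(z) = 1 / (1 + exp(-z))
exp(-(-3.34)) = exp(3.34) = 28.2191
1 + 28.2191 = 29.2191
1 / 29.2191 = 0.0342

0.0342


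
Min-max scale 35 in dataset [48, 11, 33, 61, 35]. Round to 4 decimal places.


Min = 11, Max = 61
Range = 61 - 11 = 50
Scaled = (x - min) / (max - min)
= (35 - 11) / 50
= 24 / 50
= 0.4800

0.4800


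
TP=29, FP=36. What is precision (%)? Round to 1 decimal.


Precision = TP / (TP + FP) * 100
= 29 / (29 + 36)
= 29 / 65
= 0.4462
= 44.6%

44.6


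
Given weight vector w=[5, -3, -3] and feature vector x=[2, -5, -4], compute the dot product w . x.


Element-wise products:
5 * 2 = 10
-3 * -5 = 15
-3 * -4 = 12
Sum = 10 + 15 + 12
= 37

37


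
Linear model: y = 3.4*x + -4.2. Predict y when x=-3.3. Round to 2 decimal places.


y = 3.4 * -3.3 + (-4.2)
= -11.22 + (-4.2)
= -15.42

-15.42


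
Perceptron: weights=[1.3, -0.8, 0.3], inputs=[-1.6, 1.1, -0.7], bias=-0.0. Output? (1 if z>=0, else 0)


z = w . x + b
= 1.3*-1.6 + -0.8*1.1 + 0.3*-0.7 + -0.0
= -2.08 + -0.88 + -0.21 + -0.0
= -3.17 + -0.0
= -3.17
Since z = -3.17 < 0, output = 0

0


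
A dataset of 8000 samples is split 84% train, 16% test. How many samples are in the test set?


Train samples = 8000 * 84% = 6720
Test samples = 8000 - 6720
= 1280

1280


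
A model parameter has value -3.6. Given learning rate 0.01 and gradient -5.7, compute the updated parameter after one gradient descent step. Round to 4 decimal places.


w_new = w_old - lr * gradient
= -3.6 - 0.01 * -5.7
= -3.6 - (-0.057)
= -3.5430

-3.5430


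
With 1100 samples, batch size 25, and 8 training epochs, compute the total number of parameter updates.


Iterations per epoch = 1100 / 25 = 44
Total updates = iterations_per_epoch * epochs
= 44 * 8
= 352

352


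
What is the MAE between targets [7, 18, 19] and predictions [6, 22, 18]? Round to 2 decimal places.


Absolute errors: [1, 4, 1]
Sum of absolute errors = 6
MAE = 6 / 3 = 2.00

2.00


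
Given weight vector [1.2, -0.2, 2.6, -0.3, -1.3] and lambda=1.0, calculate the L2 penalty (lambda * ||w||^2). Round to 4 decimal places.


Squaring each weight:
1.2^2 = 1.44
(-0.2)^2 = 0.04
2.6^2 = 6.76
(-0.3)^2 = 0.09
(-1.3)^2 = 1.69
Sum of squares = 10.02
Penalty = 1.0 * 10.02 = 10.0200

10.0200


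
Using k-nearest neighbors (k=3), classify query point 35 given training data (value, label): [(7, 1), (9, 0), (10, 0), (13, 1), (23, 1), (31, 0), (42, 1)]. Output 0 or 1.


Distances from query 35:
Point 31 (class 0): distance = 4
Point 42 (class 1): distance = 7
Point 23 (class 1): distance = 12
K=3 nearest neighbors: classes = [0, 1, 1]
Votes for class 1: 2 / 3
Majority vote => class 1

1


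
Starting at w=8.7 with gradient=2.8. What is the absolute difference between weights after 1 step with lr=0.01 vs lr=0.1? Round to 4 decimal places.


With lr=0.01: w_new = 8.7 - 0.01 * 2.8 = 8.672
With lr=0.1: w_new = 8.7 - 0.1 * 2.8 = 8.42
Absolute difference = |8.672 - 8.42|
= 0.2520

0.2520


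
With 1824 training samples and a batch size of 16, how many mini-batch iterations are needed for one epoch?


Iterations per epoch = dataset_size / batch_size
= 1824 / 16
= 114

114


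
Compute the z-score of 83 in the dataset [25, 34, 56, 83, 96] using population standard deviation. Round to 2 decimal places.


Mean = (25 + 34 + 56 + 83 + 96) / 5 = 58.8
Variance = sum((x_i - mean)^2) / n = 746.96
Std = sqrt(746.96) = 27.3306
Z = (x - mean) / std
= (83 - 58.8) / 27.3306
= 24.2 / 27.3306
= 0.89

0.89


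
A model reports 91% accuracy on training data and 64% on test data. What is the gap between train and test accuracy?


Gap = train_accuracy - test_accuracy
= 91 - 64
= 27%
This large gap strongly indicates overfitting.

27


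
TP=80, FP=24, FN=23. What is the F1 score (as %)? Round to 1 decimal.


Precision = TP / (TP + FP) = 80 / 104 = 0.7692
Recall = TP / (TP + FN) = 80 / 103 = 0.7767
F1 = 2 * P * R / (P + R)
= 2 * 0.7692 * 0.7767 / (0.7692 + 0.7767)
= 1.1949 / 1.5459
= 0.7729
As percentage: 77.3%

77.3


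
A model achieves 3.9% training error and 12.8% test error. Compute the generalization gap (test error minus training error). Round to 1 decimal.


Generalization gap = test_error - train_error
= 12.8 - 3.9
= 8.9%
A moderate gap.

8.9


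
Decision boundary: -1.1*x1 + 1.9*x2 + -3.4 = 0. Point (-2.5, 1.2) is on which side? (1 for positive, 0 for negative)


Compute -1.1 * -2.5 + 1.9 * 1.2 + -3.4
= 2.75 + 2.28 + -3.4
= 1.63
Since 1.63 >= 0, the point is on the positive side.

1


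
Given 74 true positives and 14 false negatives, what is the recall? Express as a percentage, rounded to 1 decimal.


Recall = TP / (TP + FN) * 100
= 74 / (74 + 14)
= 74 / 88
= 0.8409
= 84.1%

84.1


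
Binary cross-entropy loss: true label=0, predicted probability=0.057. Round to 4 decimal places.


For y=0: Loss = -log(1-p)
= -log(1 - 0.057)
= -log(0.943)
= -(-0.0587)
= 0.0587

0.0587


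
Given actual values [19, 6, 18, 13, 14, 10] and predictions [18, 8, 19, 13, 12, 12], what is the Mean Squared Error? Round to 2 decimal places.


Differences: [1, -2, -1, 0, 2, -2]
Squared errors: [1, 4, 1, 0, 4, 4]
Sum of squared errors = 14
MSE = 14 / 6 = 2.33

2.33


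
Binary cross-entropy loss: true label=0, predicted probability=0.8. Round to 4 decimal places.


For y=0: Loss = -log(1-p)
= -log(1 - 0.8)
= -log(0.2)
= -(-1.6094)
= 1.6094

1.6094


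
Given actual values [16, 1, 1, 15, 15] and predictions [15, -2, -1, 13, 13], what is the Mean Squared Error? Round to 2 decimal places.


Differences: [1, 3, 2, 2, 2]
Squared errors: [1, 9, 4, 4, 4]
Sum of squared errors = 22
MSE = 22 / 5 = 4.40

4.40


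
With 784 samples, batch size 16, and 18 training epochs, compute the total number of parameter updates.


Iterations per epoch = 784 / 16 = 49
Total updates = iterations_per_epoch * epochs
= 49 * 18
= 882

882


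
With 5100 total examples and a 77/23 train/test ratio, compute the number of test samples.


Train samples = 5100 * 77% = 3927
Test samples = 5100 - 3927
= 1173

1173


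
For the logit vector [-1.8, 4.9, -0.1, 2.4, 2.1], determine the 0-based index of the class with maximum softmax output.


Softmax is a monotonic transformation, so it preserves the argmax.
We need to find the index of the maximum logit.
Index 0: -1.8
Index 1: 4.9
Index 2: -0.1
Index 3: 2.4
Index 4: 2.1
Maximum logit = 4.9 at index 1

1


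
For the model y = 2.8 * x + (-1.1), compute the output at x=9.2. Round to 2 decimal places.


y = 2.8 * 9.2 + (-1.1)
= 25.76 + (-1.1)
= 24.66

24.66


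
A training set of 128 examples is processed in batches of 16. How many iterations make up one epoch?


Iterations per epoch = dataset_size / batch_size
= 128 / 16
= 8

8


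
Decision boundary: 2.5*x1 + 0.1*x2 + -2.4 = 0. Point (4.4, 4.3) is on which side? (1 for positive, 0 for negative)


Compute 2.5 * 4.4 + 0.1 * 4.3 + -2.4
= 11.0 + 0.43 + -2.4
= 9.03
Since 9.03 >= 0, the point is on the positive side.

1


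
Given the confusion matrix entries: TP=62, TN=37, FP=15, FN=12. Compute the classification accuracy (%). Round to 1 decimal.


Accuracy = (TP + TN) / (TP + TN + FP + FN) * 100
= (62 + 37) / (62 + 37 + 15 + 12)
= 99 / 126
= 0.7857
= 78.6%

78.6


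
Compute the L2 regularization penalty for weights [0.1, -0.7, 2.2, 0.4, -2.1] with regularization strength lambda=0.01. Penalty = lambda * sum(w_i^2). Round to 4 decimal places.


Squaring each weight:
0.1^2 = 0.01
(-0.7)^2 = 0.49
2.2^2 = 4.84
0.4^2 = 0.16
(-2.1)^2 = 4.41
Sum of squares = 9.91
Penalty = 0.01 * 9.91 = 0.0991

0.0991


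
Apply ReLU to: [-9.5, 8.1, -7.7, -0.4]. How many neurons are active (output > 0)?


ReLU(x) = max(0, x) for each element:
ReLU(-9.5) = 0
ReLU(8.1) = 8.1
ReLU(-7.7) = 0
ReLU(-0.4) = 0
Active neurons (>0): 1

1


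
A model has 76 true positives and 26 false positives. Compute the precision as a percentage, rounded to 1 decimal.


Precision = TP / (TP + FP) * 100
= 76 / (76 + 26)
= 76 / 102
= 0.7451
= 74.5%

74.5


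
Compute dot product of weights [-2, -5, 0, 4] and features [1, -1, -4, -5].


Element-wise products:
-2 * 1 = -2
-5 * -1 = 5
0 * -4 = 0
4 * -5 = -20
Sum = -2 + 5 + 0 + -20
= -17

-17


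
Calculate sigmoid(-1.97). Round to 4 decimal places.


sigmoid(z) = 1 / (1 + exp(-z))
exp(-(-1.97)) = exp(1.97) = 7.1707
1 + 7.1707 = 8.1707
1 / 8.1707 = 0.1224

0.1224


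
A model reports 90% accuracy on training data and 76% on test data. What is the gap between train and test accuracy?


Gap = train_accuracy - test_accuracy
= 90 - 76
= 14%
This gap suggests the model is overfitting.

14


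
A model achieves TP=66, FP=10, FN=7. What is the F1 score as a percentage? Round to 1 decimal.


Precision = TP / (TP + FP) = 66 / 76 = 0.8684
Recall = TP / (TP + FN) = 66 / 73 = 0.9041
F1 = 2 * P * R / (P + R)
= 2 * 0.8684 * 0.9041 / (0.8684 + 0.9041)
= 1.5703 / 1.7725
= 0.8859
As percentage: 88.6%

88.6


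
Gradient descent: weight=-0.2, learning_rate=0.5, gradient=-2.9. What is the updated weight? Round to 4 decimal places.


w_new = w_old - lr * gradient
= -0.2 - 0.5 * -2.9
= -0.2 - (-1.45)
= 1.2500

1.2500


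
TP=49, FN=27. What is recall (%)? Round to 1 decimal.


Recall = TP / (TP + FN) * 100
= 49 / (49 + 27)
= 49 / 76
= 0.6447
= 64.5%

64.5


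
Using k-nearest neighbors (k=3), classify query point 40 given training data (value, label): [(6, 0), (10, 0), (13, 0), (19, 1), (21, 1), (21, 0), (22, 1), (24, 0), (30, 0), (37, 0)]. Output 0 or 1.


Distances from query 40:
Point 37 (class 0): distance = 3
Point 30 (class 0): distance = 10
Point 24 (class 0): distance = 16
K=3 nearest neighbors: classes = [0, 0, 0]
Votes for class 1: 0 / 3
Majority vote => class 0

0


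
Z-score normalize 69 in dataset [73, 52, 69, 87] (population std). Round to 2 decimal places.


Mean = (73 + 52 + 69 + 87) / 4 = 70.25
Variance = sum((x_i - mean)^2) / n = 155.6875
Std = sqrt(155.6875) = 12.4775
Z = (x - mean) / std
= (69 - 70.25) / 12.4775
= -1.25 / 12.4775
= -0.10

-0.10


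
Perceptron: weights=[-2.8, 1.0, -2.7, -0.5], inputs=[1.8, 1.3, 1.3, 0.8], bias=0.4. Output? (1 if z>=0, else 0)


z = w . x + b
= -2.8*1.8 + 1.0*1.3 + -2.7*1.3 + -0.5*0.8 + 0.4
= -5.04 + 1.3 + -3.51 + -0.4 + 0.4
= -7.65 + 0.4
= -7.25
Since z = -7.25 < 0, output = 0

0


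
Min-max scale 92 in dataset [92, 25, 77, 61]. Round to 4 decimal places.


Min = 25, Max = 92
Range = 92 - 25 = 67
Scaled = (x - min) / (max - min)
= (92 - 25) / 67
= 67 / 67
= 1.0000

1.0000


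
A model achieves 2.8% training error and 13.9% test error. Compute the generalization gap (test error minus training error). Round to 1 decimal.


Generalization gap = test_error - train_error
= 13.9 - 2.8
= 11.1%
A large gap suggests overfitting.

11.1


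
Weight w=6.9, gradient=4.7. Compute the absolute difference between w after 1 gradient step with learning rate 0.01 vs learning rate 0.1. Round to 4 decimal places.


With lr=0.01: w_new = 6.9 - 0.01 * 4.7 = 6.853
With lr=0.1: w_new = 6.9 - 0.1 * 4.7 = 6.43
Absolute difference = |6.853 - 6.43|
= 0.4230

0.4230


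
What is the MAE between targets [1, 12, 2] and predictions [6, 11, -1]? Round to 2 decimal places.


Absolute errors: [5, 1, 3]
Sum of absolute errors = 9
MAE = 9 / 3 = 3.00

3.00


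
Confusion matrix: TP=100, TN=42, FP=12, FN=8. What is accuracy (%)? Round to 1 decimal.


Accuracy = (TP + TN) / (TP + TN + FP + FN) * 100
= (100 + 42) / (100 + 42 + 12 + 8)
= 142 / 162
= 0.8765
= 87.7%

87.7


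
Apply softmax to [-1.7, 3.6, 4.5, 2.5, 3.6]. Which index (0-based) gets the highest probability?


Softmax is a monotonic transformation, so it preserves the argmax.
We need to find the index of the maximum logit.
Index 0: -1.7
Index 1: 3.6
Index 2: 4.5
Index 3: 2.5
Index 4: 3.6
Maximum logit = 4.5 at index 2

2


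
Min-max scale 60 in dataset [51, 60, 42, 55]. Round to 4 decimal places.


Min = 42, Max = 60
Range = 60 - 42 = 18
Scaled = (x - min) / (max - min)
= (60 - 42) / 18
= 18 / 18
= 1.0000

1.0000


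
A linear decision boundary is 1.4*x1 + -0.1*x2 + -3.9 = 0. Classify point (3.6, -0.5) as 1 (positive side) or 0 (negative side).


Compute 1.4 * 3.6 + -0.1 * -0.5 + -3.9
= 5.04 + 0.05 + -3.9
= 1.19
Since 1.19 >= 0, the point is on the positive side.

1


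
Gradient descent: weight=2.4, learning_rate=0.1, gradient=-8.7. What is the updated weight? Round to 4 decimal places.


w_new = w_old - lr * gradient
= 2.4 - 0.1 * -8.7
= 2.4 - (-0.87)
= 3.2700

3.2700


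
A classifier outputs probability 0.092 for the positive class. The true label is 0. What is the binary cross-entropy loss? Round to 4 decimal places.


For y=0: Loss = -log(1-p)
= -log(1 - 0.092)
= -log(0.908)
= -(-0.0965)
= 0.0965

0.0965


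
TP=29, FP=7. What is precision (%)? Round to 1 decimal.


Precision = TP / (TP + FP) * 100
= 29 / (29 + 7)
= 29 / 36
= 0.8056
= 80.6%

80.6


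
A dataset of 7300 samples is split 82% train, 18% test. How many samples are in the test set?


Train samples = 7300 * 82% = 5986
Test samples = 7300 - 5986
= 1314

1314


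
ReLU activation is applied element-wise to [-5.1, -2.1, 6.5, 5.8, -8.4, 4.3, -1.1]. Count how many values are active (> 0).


ReLU(x) = max(0, x) for each element:
ReLU(-5.1) = 0
ReLU(-2.1) = 0
ReLU(6.5) = 6.5
ReLU(5.8) = 5.8
ReLU(-8.4) = 0
ReLU(4.3) = 4.3
ReLU(-1.1) = 0
Active neurons (>0): 3

3


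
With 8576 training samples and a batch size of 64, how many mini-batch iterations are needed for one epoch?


Iterations per epoch = dataset_size / batch_size
= 8576 / 64
= 134

134


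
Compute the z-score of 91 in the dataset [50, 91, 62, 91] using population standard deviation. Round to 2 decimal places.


Mean = (50 + 91 + 62 + 91) / 4 = 73.5
Variance = sum((x_i - mean)^2) / n = 324.25
Std = sqrt(324.25) = 18.0069
Z = (x - mean) / std
= (91 - 73.5) / 18.0069
= 17.5 / 18.0069
= 0.97

0.97


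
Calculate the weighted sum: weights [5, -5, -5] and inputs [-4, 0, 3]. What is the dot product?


Element-wise products:
5 * -4 = -20
-5 * 0 = 0
-5 * 3 = -15
Sum = -20 + 0 + -15
= -35

-35


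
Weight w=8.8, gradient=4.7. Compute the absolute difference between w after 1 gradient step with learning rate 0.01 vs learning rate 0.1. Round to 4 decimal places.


With lr=0.01: w_new = 8.8 - 0.01 * 4.7 = 8.753
With lr=0.1: w_new = 8.8 - 0.1 * 4.7 = 8.33
Absolute difference = |8.753 - 8.33|
= 0.4230

0.4230


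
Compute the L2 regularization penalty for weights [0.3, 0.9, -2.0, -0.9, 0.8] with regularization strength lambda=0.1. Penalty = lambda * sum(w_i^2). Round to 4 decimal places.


Squaring each weight:
0.3^2 = 0.09
0.9^2 = 0.81
(-2.0)^2 = 4.0
(-0.9)^2 = 0.81
0.8^2 = 0.64
Sum of squares = 6.35
Penalty = 0.1 * 6.35 = 0.6350

0.6350


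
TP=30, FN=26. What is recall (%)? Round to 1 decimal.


Recall = TP / (TP + FN) * 100
= 30 / (30 + 26)
= 30 / 56
= 0.5357
= 53.6%

53.6


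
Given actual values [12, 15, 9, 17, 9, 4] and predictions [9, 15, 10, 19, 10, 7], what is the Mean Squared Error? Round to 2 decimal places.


Differences: [3, 0, -1, -2, -1, -3]
Squared errors: [9, 0, 1, 4, 1, 9]
Sum of squared errors = 24
MSE = 24 / 6 = 4.00

4.00


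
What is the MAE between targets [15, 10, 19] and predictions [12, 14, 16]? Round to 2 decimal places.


Absolute errors: [3, 4, 3]
Sum of absolute errors = 10
MAE = 10 / 3 = 3.33

3.33


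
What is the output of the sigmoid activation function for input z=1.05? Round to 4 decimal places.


sigmoid(z) = 1 / (1 + exp(-z))
exp(-(1.05)) = exp(-1.05) = 0.3499
1 + 0.3499 = 1.3499
1 / 1.3499 = 0.7408

0.7408


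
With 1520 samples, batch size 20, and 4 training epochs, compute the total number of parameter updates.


Iterations per epoch = 1520 / 20 = 76
Total updates = iterations_per_epoch * epochs
= 76 * 4
= 304

304


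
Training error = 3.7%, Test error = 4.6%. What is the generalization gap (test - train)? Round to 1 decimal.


Generalization gap = test_error - train_error
= 4.6 - 3.7
= 0.9%
A small gap suggests good generalization.

0.9


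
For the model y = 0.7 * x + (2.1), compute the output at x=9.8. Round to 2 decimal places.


y = 0.7 * 9.8 + (2.1)
= 6.86 + (2.1)
= 8.96

8.96


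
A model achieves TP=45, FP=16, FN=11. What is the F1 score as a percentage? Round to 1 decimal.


Precision = TP / (TP + FP) = 45 / 61 = 0.7377
Recall = TP / (TP + FN) = 45 / 56 = 0.8036
F1 = 2 * P * R / (P + R)
= 2 * 0.7377 * 0.8036 / (0.7377 + 0.8036)
= 1.1856 / 1.5413
= 0.7692
As percentage: 76.9%

76.9


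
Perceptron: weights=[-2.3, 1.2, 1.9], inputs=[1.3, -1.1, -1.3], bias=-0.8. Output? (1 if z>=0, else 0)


z = w . x + b
= -2.3*1.3 + 1.2*-1.1 + 1.9*-1.3 + -0.8
= -2.99 + -1.32 + -2.47 + -0.8
= -6.78 + -0.8
= -7.58
Since z = -7.58 < 0, output = 0

0


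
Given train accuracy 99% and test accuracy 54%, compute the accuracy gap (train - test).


Gap = train_accuracy - test_accuracy
= 99 - 54
= 45%
This large gap strongly indicates overfitting.

45


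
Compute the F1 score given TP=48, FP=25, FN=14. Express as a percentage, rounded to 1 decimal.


Precision = TP / (TP + FP) = 48 / 73 = 0.6575
Recall = TP / (TP + FN) = 48 / 62 = 0.7742
F1 = 2 * P * R / (P + R)
= 2 * 0.6575 * 0.7742 / (0.6575 + 0.7742)
= 1.0181 / 1.4317
= 0.7111
As percentage: 71.1%

71.1


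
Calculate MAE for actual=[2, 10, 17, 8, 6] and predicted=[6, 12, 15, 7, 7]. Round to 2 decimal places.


Absolute errors: [4, 2, 2, 1, 1]
Sum of absolute errors = 10
MAE = 10 / 5 = 2.00

2.00
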